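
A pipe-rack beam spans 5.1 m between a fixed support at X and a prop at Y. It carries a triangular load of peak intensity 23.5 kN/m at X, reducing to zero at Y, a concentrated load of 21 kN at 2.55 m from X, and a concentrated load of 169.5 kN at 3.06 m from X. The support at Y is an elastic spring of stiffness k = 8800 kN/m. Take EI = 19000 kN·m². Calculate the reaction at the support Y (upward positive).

Release the roller at Y. Primary structure: cantilever fixed at X.
Deflection at Y on the released cantilever, summing each load's contribution:
  triangular load, peak 23.5 at the fixed end: w₀L⁴/(30EI) = 529.9/EI
  point load 21 at a = 2.55: Pa²(3L − a)/(6EI) = 290.2/EI
  point load 169.5 at a = 3.06: Pa²(3L − a)/(6EI) = 3238/EI
  δ_0 = 4058/EI
Flexibility coefficient — unit upward force at Y: δ_{YY} = L³/(3EI) = 44.22/EI.
With EI = 19000 kN·m²: δ_0 = 0.21357 m and δ_{YY} = 0.002327 m/kN.
Compatibility — the spring shortens by R_Y/k under the reaction it provides: δ_0 − R_Y·δ_{YY} = R_Y/k. With 1/k = 0.000114 m/kN, R_Y = δ_0 / (δ_{YY} + 1/k) = 0.21357 / (0.002327 + 0.000114) = 87.5 kN.

R_Y = 87.5 kN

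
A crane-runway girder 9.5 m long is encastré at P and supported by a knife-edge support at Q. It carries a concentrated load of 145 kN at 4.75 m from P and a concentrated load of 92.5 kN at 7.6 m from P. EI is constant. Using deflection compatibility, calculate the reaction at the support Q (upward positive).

Release the roller at Q. Primary structure: cantilever fixed at P.
Primary-structure tip deflection at Q by superposition:
  point load 145 at a = 4.75: Pa²(3L − a)/(6EI) = 12950/EI
  point load 92.5 at a = 7.6: Pa²(3L − a)/(6EI) = 18611/EI
  δ_0 = 31561/EI
Tip deflection under a unit load at Q: L³/(3EI) = 285.8/EI.
Compatibility at Q: δ_0 − R_Q·δ_{QQ} = 0, so R_Q = 31561/285.8 = 110.4 kN.

R_Q = 110.4 kN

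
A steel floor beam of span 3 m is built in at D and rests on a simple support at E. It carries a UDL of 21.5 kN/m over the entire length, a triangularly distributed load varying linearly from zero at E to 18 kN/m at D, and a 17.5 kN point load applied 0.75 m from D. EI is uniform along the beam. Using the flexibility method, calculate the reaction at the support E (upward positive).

Release the roller at E. Primary structure: cantilever fixed at D.
Primary-structure tip deflection at E by superposition:
  UDL 21.5: wL⁴/(8EI) = 217.7/EI
  triangular load, peak 18 at the fixed end: w₀L⁴/(30EI) = 48.6/EI
  point load 17.5 at a = 0.75: Pa²(3L − a)/(6EI) = 13.54/EI
  δ_0 = 279.8/EI
Flexibility coefficient — unit upward force at E: δ_{EE} = L³/(3EI) = 9/EI.
Compatibility at E: δ_0 − R_E·δ_{EE} = 0, so R_E = 279.8/9 = 31.09 kN.

R_E = 31.09 kN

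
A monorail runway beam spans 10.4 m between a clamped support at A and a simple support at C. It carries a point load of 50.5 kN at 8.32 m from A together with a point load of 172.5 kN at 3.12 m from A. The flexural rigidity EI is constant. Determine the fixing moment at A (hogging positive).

M_A = 370.6 kN·m

Choose R_C as the redundant. The primary structure is the cantilever fixed at A.
Deflection at C on the released cantilever, summing each load's contribution:
  point load 50.5 at a = 8.32: Pa²(3L − a)/(6EI) = 13330/EI
  point load 172.5 at a = 3.12: Pa²(3L − a)/(6EI) = 7859/EI
  δ_0 = 21189/EI
Tip deflection under a unit load at C: L³/(3EI) = 375/EI.
The prop prevents deflection at C: R_C = δ_0/δ_{CC} = 21189/375 = 56.51 kN.
Moment equilibrium about A: M_A = Σ(load moments about A) − R_C·L = 958.4 − 56.51×10.4 = 370.6 kN·m.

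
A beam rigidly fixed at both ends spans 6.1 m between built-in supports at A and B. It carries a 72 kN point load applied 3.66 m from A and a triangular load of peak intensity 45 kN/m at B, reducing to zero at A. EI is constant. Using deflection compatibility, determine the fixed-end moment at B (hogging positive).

M_B = 147 kN·m

Take the two fixed-end moments M_A, M_B as redundants; the released structure is the simple span AB.
End rotations of the released simple span under the applied load (×1/EI):
  at A: point load 72 at a = 3.66: Pab(L + b)/(6LEI) = 150/EI
  at B: point load 72 at a = 3.66: Pab(L + a)/(6LEI) = 171.5/EI
  at A: triangular load, peak 45: 7w₀L³/(360EI) = 198.6/EI
  at B: triangular load, peak 45: w₀L³/(45EI) = 227/EI
  θ_A0 = 348.6/EI,  θ_B0 = 398.4/EI
Flexibility coefficients: a unit moment at one end gives L/(3EI) there and L/(6EI) at the far end, so f₁₁ = f₂₂ = 2.033/EI and f₁₂ = f₂₁ = 1.017/EI.
Compatibility — zero rotation at each built-in end:
  2.033 M_A + 1.017 M_B = 348.6
  1.017 M_A + 2.033 M_B = 398.4
Solving the pair gives M_A = 97.98 kN·m and M_B = 147 kN·m (hogging).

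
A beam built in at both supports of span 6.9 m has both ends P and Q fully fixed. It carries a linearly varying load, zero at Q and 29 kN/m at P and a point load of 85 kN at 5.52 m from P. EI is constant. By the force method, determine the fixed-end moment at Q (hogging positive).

Take the two fixed-end moments M_P, M_Q as redundants; the released structure is the simple span PQ.
Simple-span end rotations at P and Q under the given loads:
  at P: triangular load, peak 29: w₀L³/(45EI) = 211.7/EI
  at Q: triangular load, peak 29: 7w₀L³/(360EI) = 185.2/EI
  at P: point load 85 at a = 5.52: Pab(L + b)/(6LEI) = 129.5/EI
  at Q: point load 85 at a = 5.52: Pab(L + a)/(6LEI) = 194.2/EI
  θ_P0 = 341.2/EI,  θ_Q0 = 379.5/EI
Flexibility coefficients: a unit moment at one end gives L/(3EI) there and L/(6EI) at the far end, so f₁₁ = f₂₂ = 2.3/EI and f₁₂ = f₂₁ = 1.15/EI.
Compatibility — zero rotation at each built-in end:
  2.3 M_P + 1.15 M_Q = 341.2
  1.15 M_P + 2.3 M_Q = 379.5
Solving the pair gives M_P = 87.8 kN·m and M_Q = 121.1 kN·m (hogging).

M_Q = 121.1 kN·m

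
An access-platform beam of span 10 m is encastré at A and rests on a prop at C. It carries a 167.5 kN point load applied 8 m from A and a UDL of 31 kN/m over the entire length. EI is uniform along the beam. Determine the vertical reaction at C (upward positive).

R_C = 234.2 kN

Choose R_C as the redundant. The primary structure is the cantilever fixed at A.
Deflection at C on the released cantilever, summing each load's contribution:
  point load 167.5 at a = 8: Pa²(3L − a)/(6EI) = 39307/EI
  UDL 31: wL⁴/(8EI) = 38750/EI
  δ_0 = 78057/EI
Flexibility coefficient — unit upward force at C: δ_{CC} = L³/(3EI) = 333.3/EI.
Compatibility at C: δ_0 − R_C·δ_{CC} = 0, so R_C = 78057/333.3 = 234.2 kN.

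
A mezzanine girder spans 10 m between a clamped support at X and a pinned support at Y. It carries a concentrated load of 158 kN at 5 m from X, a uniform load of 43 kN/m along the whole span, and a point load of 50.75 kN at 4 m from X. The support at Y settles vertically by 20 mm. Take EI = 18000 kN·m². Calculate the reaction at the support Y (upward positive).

R_Y = 220.1 kN

Take the reaction at Y as the redundant and release it; the primary structure is a cantilever fixed at X.
Deflection at Y on the released cantilever, summing each load's contribution:
  point load 158 at a = 5: Pa²(3L − a)/(6EI) = 16458/EI
  UDL 43: wL⁴/(8EI) = 53750/EI
  point load 50.75 at a = 4: Pa²(3L − a)/(6EI) = 3519/EI
  δ_0 = 73727/EI
Flexibility coefficient — unit upward force at Y: δ_{YY} = L³/(3EI) = 333.3/EI.
With EI = 18000 kN·m²: δ_0 = 4.0959 m and δ_{YY} = 0.018519 m/kN.
Compatibility — the beam at Y must follow the support down by 0.02 m: δ_0 − R_Y·δ_{YY} = 0.02, so R_Y = (4.0959 − 0.02)/0.018519 = 220.1 kN.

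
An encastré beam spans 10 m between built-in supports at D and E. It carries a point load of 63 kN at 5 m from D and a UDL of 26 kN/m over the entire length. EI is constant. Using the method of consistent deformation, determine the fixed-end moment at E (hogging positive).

Take the two fixed-end moments M_D, M_E as redundants; the released structure is the simple span DE.
End rotations of the released simple span under the applied load (×1/EI):
  at D: point load 63 at a = 5: Pab(L + b)/(6LEI) = 393.8/EI
  at E: point load 63 at a = 5: Pab(L + a)/(6LEI) = 393.8/EI
  at D: UDL 26: wL³/(24EI) = 1083/EI
  at E: UDL 26: wL³/(24EI) = 1083/EI
  θ_D0 = 1477/EI,  θ_E0 = 1477/EI
Flexibility coefficients: a unit moment at one end gives L/(3EI) there and L/(6EI) at the far end, so f₁₁ = f₂₂ = 3.333/EI and f₁₂ = f₂₁ = 1.667/EI.
Compatibility — zero rotation at each built-in end:
  3.333 M_D + 1.667 M_E = 1477
  1.667 M_D + 3.333 M_E = 1477
Solving the pair gives M_D = 295.4 kN·m and M_E = 295.4 kN·m (hogging).

M_E = 295.4 kN·m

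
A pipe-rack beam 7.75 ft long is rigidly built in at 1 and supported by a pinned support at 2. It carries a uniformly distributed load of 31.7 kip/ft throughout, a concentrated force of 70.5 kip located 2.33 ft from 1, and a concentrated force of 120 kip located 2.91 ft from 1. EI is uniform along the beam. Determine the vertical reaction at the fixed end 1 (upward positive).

R_1 = 313.2 kip

Choose R_2 as the redundant. The primary structure is the cantilever fixed at 1.
Deflection at 2 on the released cantilever, summing each load's contribution:
  UDL 31.7: wL⁴/(8EI) = 14295/EI
  point load 70.5 at a = 2.33: Pa²(3L − a)/(6EI) = 1334/EI
  point load 120 at a = 2.91: Pa²(3L − a)/(6EI) = 3445/EI
  δ_0 = 19074/EI
Tip deflection under a unit load at 2: L³/(3EI) = 155.2/EI.
The prop prevents deflection at 2: R_2 = δ_0/δ_{22} = 19074/155.2 = 122.9 kip.
Vertical equilibrium: R_1 = ΣP − R_2 = 436.2 − 122.9 = 313.2 kip.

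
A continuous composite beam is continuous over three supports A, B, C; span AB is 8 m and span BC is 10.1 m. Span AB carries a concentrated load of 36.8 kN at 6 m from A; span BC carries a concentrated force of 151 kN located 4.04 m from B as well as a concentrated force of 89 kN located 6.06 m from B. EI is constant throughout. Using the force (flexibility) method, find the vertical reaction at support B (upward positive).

Insert a hinge at B; M_B is the redundant, and each span becomes simply supported.
Discontinuity in slope at B on the released structure — sum the simple-span end rotations:
  span AB: point load 36.8 at a = 6: Pab(L + a)/(6LEI) = 128.8/EI
  span BC: point load 151 at a = 4.04: Pab(L + b)/(6LEI) = 985.8/EI
  span BC: point load 89 at a = 6.06: Pab(L + b)/(6LEI) = 508.4/EI
  relative rotation θ_0 = (128.8 + 1494)/EI = 1623/EI
A unit hogging moment at B produces rotation L₁/(3EI) + L₂/(3EI) = 6.033/EI.
Compatibility: M_B·(L₁+L₂)/(3EI) = θ_0, giving M_B = 269 kN·m (hogging).
Span AB, ΣM about A with M_B applied at B: R_B^{AB}·8 = 220.8 + 269, so R_B^{AB} = 61.23 kN and R_A = 36.8 − 61.23 = -24.43 kN.
Span BC, ΣM about C: R_B^{BC}·10.1 = 1275 + 269, so R_B^{BC} = 152.8 kN and R_C = 240 − 152.8 = 87.17 kN.
R_B = 61.23 + 152.8 = 214.1 kN.

R_B = 214.1 kN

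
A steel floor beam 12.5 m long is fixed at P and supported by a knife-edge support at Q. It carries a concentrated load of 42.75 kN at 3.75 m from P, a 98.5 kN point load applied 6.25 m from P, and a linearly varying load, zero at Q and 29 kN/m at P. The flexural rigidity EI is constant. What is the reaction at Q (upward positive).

R_Q = 72.23 kN

Choose R_Q as the redundant. The primary structure is the cantilever fixed at P.
Deflection at Q on the released cantilever, summing each load's contribution:
  point load 42.75 at a = 3.75: Pa²(3L − a)/(6EI) = 3382/EI
  point load 98.5 at a = 6.25: Pa²(3L − a)/(6EI) = 20040/EI
  triangular load, peak 29 at the fixed end: w₀L⁴/(30EI) = 23600/EI
  δ_0 = 47022/EI
Flexibility coefficient — unit upward force at Q: δ_{QQ} = L³/(3EI) = 651/EI.
Compatibility at Q: δ_0 − R_Q·δ_{QQ} = 0, so R_Q = 47022/651 = 72.23 kN.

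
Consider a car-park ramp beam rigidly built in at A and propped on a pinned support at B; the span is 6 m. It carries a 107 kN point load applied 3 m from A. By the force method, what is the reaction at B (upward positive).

Take the reaction at B as the redundant and release it; the primary structure is a cantilever fixed at A.
Downward deflection at the released point B due to the loads:
  point load 107 at a = 3: Pa²(3L − a)/(6EI) = 2408/EI
Tip deflection under a unit load at B: L³/(3EI) = 72/EI.
The prop prevents deflection at B: R_B = δ_0/δ_{BB} = 2408/72 = 33.44 kN.

R_B = 33.44 kN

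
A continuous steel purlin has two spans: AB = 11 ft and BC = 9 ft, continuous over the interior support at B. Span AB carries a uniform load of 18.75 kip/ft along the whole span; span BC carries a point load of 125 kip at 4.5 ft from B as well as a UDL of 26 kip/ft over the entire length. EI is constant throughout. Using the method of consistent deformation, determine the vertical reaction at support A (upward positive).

R_A = 69.55 kip

Take M_B as the redundant. Released structure: two simple spans AB and BC with a hinge at B.
Rotations at B on the released spans (each span's end-slope, ×1/EI):
  span AB: UDL 18.75: wL³/(24EI) = 1040/EI
  span BC: point load 125 at a = 4.5: Pab(L + b)/(6LEI) = 632.8/EI
  span BC: UDL 26: wL³/(24EI) = 789.8/EI
  relative rotation θ_0 = (1040 + 1423)/EI = 2462/EI
A unit hogging moment at B produces rotation L₁/(3EI) + L₂/(3EI) = 6.667/EI.
Compatibility: M_B·(L₁+L₂)/(3EI) = θ_0, giving M_B = 369.4 kip·ft (hogging).
Span AB, ΣM about A with M_B applied at B: R_B^{AB}·11 = 1134 + 369.4, so R_B^{AB} = 136.7 kip and R_A = 206.2 − 136.7 = 69.55 kip.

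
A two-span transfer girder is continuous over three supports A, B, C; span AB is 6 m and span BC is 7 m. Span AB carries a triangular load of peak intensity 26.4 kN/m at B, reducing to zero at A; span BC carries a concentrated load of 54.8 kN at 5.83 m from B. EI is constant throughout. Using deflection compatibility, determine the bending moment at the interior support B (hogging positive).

M_B = 46.02 kN·m

Release continuity at B by inserting a hinge; the redundant is the internal moment M_B. The primary structure is two simply-supported spans AB and BC.
Discontinuity in slope at B on the released structure — sum the simple-span end rotations:
  span AB: triangular load, peak 26.4: w₀L³/(45EI) = 126.7/EI
  span BC: point load 54.8 at a = 5.83: Pab(L + b)/(6LEI) = 72.71/EI
  relative rotation θ_0 = (126.7 + 72.71)/EI = 199.4/EI
A unit hogging moment at B produces rotation L₁/(3EI) + L₂/(3EI) = 4.333/EI.
Compatibility: M_B·(L₁+L₂)/(3EI) = θ_0, giving M_B = 46.02 kN·m (hogging).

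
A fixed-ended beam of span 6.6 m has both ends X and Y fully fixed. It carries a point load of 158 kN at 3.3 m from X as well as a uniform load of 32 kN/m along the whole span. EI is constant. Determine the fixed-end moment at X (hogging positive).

Release both end moments; the primary structure is a simply-supported span XY with redundants M_X and M_Y.
Simple-span end rotations at X and Y under the given loads:
  at X: point load 158 at a = 3.3: Pab(L + b)/(6LEI) = 430.2/EI
  at Y: point load 158 at a = 3.3: Pab(L + a)/(6LEI) = 430.2/EI
  at X: UDL 32: wL³/(24EI) = 383.3/EI
  at Y: UDL 32: wL³/(24EI) = 383.3/EI
  θ_X0 = 813.5/EI,  θ_Y0 = 813.5/EI
Flexibility coefficients: a unit moment at one end gives L/(3EI) there and L/(6EI) at the far end, so f₁₁ = f₂₂ = 2.2/EI and f₁₂ = f₂₁ = 1.1/EI.
Compatibility — zero rotation at each built-in end:
  2.2 M_X + 1.1 M_Y = 813.5
  1.1 M_X + 2.2 M_Y = 813.5
Solving the pair gives M_X = 246.5 kN·m and M_Y = 246.5 kN·m (hogging).

M_X = 246.5 kN·m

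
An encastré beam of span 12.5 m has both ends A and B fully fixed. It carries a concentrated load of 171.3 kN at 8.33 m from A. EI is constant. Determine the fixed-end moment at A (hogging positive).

Release both end moments; the primary structure is a simply-supported span AB with redundants M_A and M_B.
Simple-span end rotations at A and B under the given loads:
  at A: point load 171.3 at a = 8.33: Pab(L + b)/(6LEI) = 1323/EI
  at B: point load 171.3 at a = 8.33: Pab(L + a)/(6LEI) = 1653/EI
  θ_A0 = 1323/EI,  θ_B0 = 1653/EI
Flexibility coefficients: a unit moment at one end gives L/(3EI) there and L/(6EI) at the far end, so f₁₁ = f₂₂ = 4.167/EI and f₁₂ = f₂₁ = 2.083/EI.
Compatibility — zero rotation at each built-in end:
  4.167 M_A + 2.083 M_B = 1323
  2.083 M_A + 4.167 M_B = 1653
Solving the pair gives M_A = 158.8 kN·m and M_B = 317.2 kN·m (hogging).

M_A = 158.8 kN·m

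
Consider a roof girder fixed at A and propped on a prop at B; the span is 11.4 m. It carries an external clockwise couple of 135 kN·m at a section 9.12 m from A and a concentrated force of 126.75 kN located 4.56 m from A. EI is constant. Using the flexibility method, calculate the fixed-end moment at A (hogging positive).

M_A = 218 kN·m

Choose R_B as the redundant. The primary structure is the cantilever fixed at A.
Free-end deflection of the primary structure under the applied loading (downward +):
  clockwise couple 135 at a = 9.12: M₀a(2L − a)/(2EI) = 8421/EI
  point load 126.75 at a = 4.56: Pa²(3L − a)/(6EI) = 13020/EI
  δ_0 = 21441/EI
Tip deflection under a unit load at B: L³/(3EI) = 493.8/EI.
The prop prevents deflection at B: R_B = δ_0/δ_{BB} = 21441/493.8 = 43.42 kN.
Moment equilibrium about A: M_A = Σ(load moments about A) − R_B·L = 713 − 43.42×11.4 = 218 kN·m.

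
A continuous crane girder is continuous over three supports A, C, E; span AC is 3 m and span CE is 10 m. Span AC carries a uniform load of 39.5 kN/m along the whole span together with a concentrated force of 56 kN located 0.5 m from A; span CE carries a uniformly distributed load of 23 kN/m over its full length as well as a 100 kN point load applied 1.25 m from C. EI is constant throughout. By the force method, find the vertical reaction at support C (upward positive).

Release continuity at C by inserting a hinge; the redundant is the internal moment M_C. The primary structure is two simply-supported spans AC and CE.
Rotations at C on the released spans (each span's end-slope, ×1/EI):
  span AC: UDL 39.5: wL³/(24EI) = 44.44/EI
  span AC: point load 56 at a = 0.5: Pab(L + a)/(6LEI) = 13.61/EI
  span CE: UDL 23: wL³/(24EI) = 958.3/EI
  span CE: point load 100 at a = 1.25: Pab(L + b)/(6LEI) = 341.8/EI
  relative rotation θ_0 = (58.05 + 1300)/EI = 1358/EI
A unit hogging moment at C produces rotation L₁/(3EI) + L₂/(3EI) = 4.333/EI.
Compatibility: M_C·(L₁+L₂)/(3EI) = θ_0, giving M_C = 313.4 kN·m (hogging).
Span AC, ΣM about A with M_C applied at C: R_C^{AC}·3 = 205.8 + 313.4, so R_C^{AC} = 173.1 kN and R_A = 174.5 − 173.1 = 1.441 kN.
Span CE, ΣM about E: R_C^{CE}·10 = 2025 + 313.4, so R_C^{CE} = 233.8 kN and R_E = 330 − 233.8 = 96.16 kN.
R_C = 173.1 + 233.8 = 406.9 kN.

R_C = 406.9 kN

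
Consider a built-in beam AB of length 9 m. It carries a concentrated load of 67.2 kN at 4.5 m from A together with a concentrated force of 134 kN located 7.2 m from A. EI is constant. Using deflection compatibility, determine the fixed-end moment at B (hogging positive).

Release both end moments; the primary structure is a simply-supported span AB with redundants M_A and M_B.
End rotations of the released simple span under the applied load (×1/EI):
  at A: point load 67.2 at a = 4.5: Pab(L + b)/(6LEI) = 340.2/EI
  at B: point load 67.2 at a = 4.5: Pab(L + a)/(6LEI) = 340.2/EI
  at A: point load 134 at a = 7.2: Pab(L + b)/(6LEI) = 347.3/EI
  at B: point load 134 at a = 7.2: Pab(L + a)/(6LEI) = 521/EI
  θ_A0 = 687.5/EI,  θ_B0 = 861.2/EI
Flexibility coefficients: a unit moment at one end gives L/(3EI) there and L/(6EI) at the far end, so f₁₁ = f₂₂ = 3/EI and f₁₂ = f₂₁ = 1.5/EI.
Compatibility — zero rotation at each built-in end:
  3 M_A + 1.5 M_B = 687.5
  1.5 M_A + 3 M_B = 861.2
Solving the pair gives M_A = 114.2 kN·m and M_B = 230 kN·m (hogging).

M_B = 230 kN·m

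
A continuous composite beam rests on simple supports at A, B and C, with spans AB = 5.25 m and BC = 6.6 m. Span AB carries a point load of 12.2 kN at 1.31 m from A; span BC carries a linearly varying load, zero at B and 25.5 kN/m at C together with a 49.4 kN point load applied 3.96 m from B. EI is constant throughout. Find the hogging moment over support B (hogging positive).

M_B = 69.92 kN·m

Release continuity at B by inserting a hinge; the redundant is the internal moment M_B. The primary structure is two simply-supported spans AB and BC.
End slopes at the hinge B, treating each span as simply supported:
  span AB: point load 12.2 at a = 1.31: Pab(L + a)/(6LEI) = 13.11/EI
  span BC: triangular load, peak 25.5: 7w₀L³/(360EI) = 142.6/EI
  span BC: point load 49.4 at a = 3.96: Pab(L + b)/(6LEI) = 120.5/EI
  relative rotation θ_0 = (13.11 + 263.1)/EI = 276.2/EI
A unit hogging moment at B produces rotation L₁/(3EI) + L₂/(3EI) = 3.95/EI.
Slope continuity at B: θ_0 = M_B·3.95/EI, so M_B = 276.2/3.95 = 69.92 kN·m (hogging).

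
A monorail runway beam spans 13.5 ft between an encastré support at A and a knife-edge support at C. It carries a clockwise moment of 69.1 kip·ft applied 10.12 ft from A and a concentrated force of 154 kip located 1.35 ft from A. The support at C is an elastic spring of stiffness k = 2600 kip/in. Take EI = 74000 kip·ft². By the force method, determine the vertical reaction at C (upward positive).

Remove the prop at C; the released (primary) structure is a cantilever built in at A.
Deflection at C on the released cantilever, summing each load's contribution:
  clockwise couple 69.1 at a = 10.12: M₀a(2L − a)/(2EI) = 5902/EI
  point load 154 at a = 1.35: Pa²(3L − a)/(6EI) = 1831/EI
  δ_0 = 7733/EI
Flexibility coefficient — unit upward force at C: δ_{CC} = L³/(3EI) = 820.1/EI.
With EI = 74000 kip·ft²: δ_0 = 0.1045 ft and δ_{CC} = 0.011083 ft/kip.
Compatibility — the spring shortens by R_C/k under the reaction it provides: δ_0 − R_C·δ_{CC} = R_C/k. With 1/k = 1/(2600×12) ft/kip = 0.000032 ft/kip, R_C = δ_0 / (δ_{CC} + 1/k) = 0.1045 / (0.011083 + 0.000032) = 9.402 kip.

R_C = 9.402 kip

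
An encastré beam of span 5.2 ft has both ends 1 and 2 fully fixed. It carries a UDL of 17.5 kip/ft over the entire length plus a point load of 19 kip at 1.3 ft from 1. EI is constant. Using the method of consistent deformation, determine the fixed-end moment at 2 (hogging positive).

M_2 = 44.06 kip·ft

Release both end moments; the primary structure is a simply-supported span 12 with redundants M_1 and M_2.
On the primary (simply-supported) span, the end slopes from the loading are:
  at 1: UDL 17.5: wL³/(24EI) = 102.5/EI
  at 2: UDL 17.5: wL³/(24EI) = 102.5/EI
  at 1: point load 19 at a = 1.3: Pab(L + b)/(6LEI) = 28.1/EI
  at 2: point load 19 at a = 1.3: Pab(L + a)/(6LEI) = 20.07/EI
  θ_10 = 130.6/EI,  θ_20 = 122.6/EI
Flexibility coefficients: a unit moment at one end gives L/(3EI) there and L/(6EI) at the far end, so f₁₁ = f₂₂ = 1.733/EI and f₁₂ = f₂₁ = 0.8667/EI.
Compatibility — zero rotation at each built-in end:
  1.733 M_1 + 0.8667 M_2 = 130.6
  0.8667 M_1 + 1.733 M_2 = 122.6
Solving the pair gives M_1 = 53.33 kip·ft and M_2 = 44.06 kip·ft (hogging).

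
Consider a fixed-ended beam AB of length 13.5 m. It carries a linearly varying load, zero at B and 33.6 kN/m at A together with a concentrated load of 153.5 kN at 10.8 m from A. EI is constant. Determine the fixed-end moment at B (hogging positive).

Take the two fixed-end moments M_A, M_B as redundants; the released structure is the simple span AB.
Simple-span end rotations at A and B under the given loads:
  at A: triangular load, peak 33.6: w₀L³/(45EI) = 1837/EI
  at B: triangular load, peak 33.6: 7w₀L³/(360EI) = 1607/EI
  at A: point load 153.5 at a = 10.8: Pab(L + b)/(6LEI) = 895.2/EI
  at B: point load 153.5 at a = 10.8: Pab(L + a)/(6LEI) = 1343/EI
  θ_A0 = 2732/EI,  θ_B0 = 2950/EI
Flexibility coefficients: a unit moment at one end gives L/(3EI) there and L/(6EI) at the far end, so f₁₁ = f₂₂ = 4.5/EI and f₁₂ = f₂₁ = 2.25/EI.
Compatibility — zero rotation at each built-in end:
  4.5 M_A + 2.25 M_B = 2732
  2.25 M_A + 4.5 M_B = 2950
Solving the pair gives M_A = 372.5 kN·m and M_B = 469.4 kN·m (hogging).

M_B = 469.4 kN·m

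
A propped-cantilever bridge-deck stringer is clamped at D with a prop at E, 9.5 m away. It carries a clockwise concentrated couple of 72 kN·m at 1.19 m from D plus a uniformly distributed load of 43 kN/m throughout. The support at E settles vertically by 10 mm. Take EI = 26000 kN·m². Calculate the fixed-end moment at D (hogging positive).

M_D = 540.4 kN·m

Take the reaction at E as the redundant and release it; the primary structure is a cantilever fixed at D.
Downward deflection at the released point E due to the loads:
  clockwise couple 72 at a = 1.19: M₀a(2L − a)/(2EI) = 763/EI
  UDL 43: wL⁴/(8EI) = 43780/EI
  δ_0 = 44543/EI
Flexibility coefficient — unit upward force at E: δ_{EE} = L³/(3EI) = 285.8/EI.
With EI = 26000 kN·m²: δ_0 = 1.7132 m and δ_{EE} = 0.010992 m/kN.
Compatibility — the beam at E must follow the support down by 0.01 m: δ_0 − R_E·δ_{EE} = 0.01, so R_E = (1.7132 − 0.01)/0.010992 = 154.9 kN.
Moment equilibrium about D: M_D = Σ(load moments about D) − R_E·L = 2012 − 154.9×9.5 = 540.4 kN·m.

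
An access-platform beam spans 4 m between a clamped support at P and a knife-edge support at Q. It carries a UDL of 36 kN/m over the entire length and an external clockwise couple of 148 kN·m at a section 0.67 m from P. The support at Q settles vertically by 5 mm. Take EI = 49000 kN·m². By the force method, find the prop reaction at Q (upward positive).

R_Q = 59.55 kN

Remove the prop at Q; the released (primary) structure is a cantilever built in at P.
Downward deflection at the released point Q due to the loads:
  UDL 36: wL⁴/(8EI) = 1152/EI
  clockwise couple 148 at a = 0.67: M₀a(2L − a)/(2EI) = 363.4/EI
  δ_0 = 1515/EI
Tip deflection under a unit load at Q: L³/(3EI) = 21.33/EI.
With EI = 49000 kN·m²: δ_0 = 0.030927 m and δ_{QQ} = 0.000435 m/kN.
Compatibility — the beam at Q must follow the support down by 0.005 m: δ_0 − R_Q·δ_{QQ} = 0.005, so R_Q = (0.030927 − 0.005)/0.000435 = 59.55 kN.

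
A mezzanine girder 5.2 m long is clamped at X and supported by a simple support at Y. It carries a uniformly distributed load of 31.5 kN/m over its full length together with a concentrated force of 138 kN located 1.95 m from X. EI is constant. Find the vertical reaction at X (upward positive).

R_X = 214.9 kN

Remove the prop at Y; the released (primary) structure is a cantilever built in at X.
Free-end deflection of the primary structure under the applied loading (downward +):
  UDL 31.5: wL⁴/(8EI) = 2879/EI
  point load 138 at a = 1.95: Pa²(3L − a)/(6EI) = 1194/EI
  δ_0 = 4073/EI
Tip deflection under a unit load at Y: L³/(3EI) = 46.87/EI.
The prop prevents deflection at Y: R_Y = δ_0/δ_{YY} = 4073/46.87 = 86.9 kN.
Vertical equilibrium: R_X = ΣP − R_Y = 301.8 − 86.9 = 214.9 kN.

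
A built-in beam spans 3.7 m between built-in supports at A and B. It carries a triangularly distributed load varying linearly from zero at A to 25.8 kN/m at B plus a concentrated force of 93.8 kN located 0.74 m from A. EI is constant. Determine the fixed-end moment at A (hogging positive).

M_A = 56.2 kN·m

Take the two fixed-end moments M_A, M_B as redundants; the released structure is the simple span AB.
End rotations of the released simple span under the applied load (×1/EI):
  at A: triangular load, peak 25.8: 7w₀L³/(360EI) = 25.41/EI
  at B: triangular load, peak 25.8: w₀L³/(45EI) = 29.04/EI
  at A: point load 93.8 at a = 0.74: Pab(L + b)/(6LEI) = 61.64/EI
  at B: point load 93.8 at a = 0.74: Pab(L + a)/(6LEI) = 41.09/EI
  θ_A0 = 87.05/EI,  θ_B0 = 70.13/EI
Flexibility coefficients: a unit moment at one end gives L/(3EI) there and L/(6EI) at the far end, so f₁₁ = f₂₂ = 1.233/EI and f₁₂ = f₂₁ = 0.6167/EI.
Compatibility — zero rotation at each built-in end:
  1.233 M_A + 0.6167 M_B = 87.05
  0.6167 M_A + 1.233 M_B = 70.13
Solving the pair gives M_A = 56.2 kN·m and M_B = 28.77 kN·m (hogging).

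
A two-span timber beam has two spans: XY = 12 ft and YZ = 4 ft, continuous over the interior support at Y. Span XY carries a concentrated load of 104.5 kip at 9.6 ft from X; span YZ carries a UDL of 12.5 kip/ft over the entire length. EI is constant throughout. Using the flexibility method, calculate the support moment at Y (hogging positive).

M_Y = 141.7 kip·ft

Take M_Y as the redundant. Released structure: two simple spans XY and YZ with a hinge at Y.
Discontinuity in slope at Y on the released structure — sum the simple-span end rotations:
  span XY: point load 104.5 at a = 9.6: Pab(L + a)/(6LEI) = 722.3/EI
  span YZ: UDL 12.5: wL³/(24EI) = 33.33/EI
  relative rotation θ_0 = (722.3 + 33.33)/EI = 755.6/EI
A unit hogging moment at Y produces rotation L₁/(3EI) + L₂/(3EI) = 5.333/EI.
Slope continuity at Y: θ_0 = M_Y·5.333/EI, so M_Y = 755.6/5.333 = 141.7 kip·ft (hogging).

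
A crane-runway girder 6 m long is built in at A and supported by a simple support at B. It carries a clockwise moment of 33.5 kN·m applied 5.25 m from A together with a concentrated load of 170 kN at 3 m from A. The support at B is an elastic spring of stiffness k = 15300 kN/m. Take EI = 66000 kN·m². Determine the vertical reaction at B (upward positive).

R_B = 57.9 kN

Take the reaction at B as the redundant and release it; the primary structure is a cantilever fixed at A.
Free-end deflection of the primary structure under the applied loading (downward +):
  clockwise couple 33.5 at a = 5.25: M₀a(2L − a)/(2EI) = 593.6/EI
  point load 170 at a = 3: Pa²(3L − a)/(6EI) = 3825/EI
  δ_0 = 4419/EI
Flexibility coefficient — unit upward force at B: δ_{BB} = L³/(3EI) = 72/EI.
With EI = 66000 kN·m²: δ_0 = 0.066948 m and δ_{BB} = 0.001091 m/kN.
Compatibility — the spring shortens by R_B/k under the reaction it provides: δ_0 − R_B·δ_{BB} = R_B/k. With 1/k = 0.000065 m/kN, R_B = δ_0 / (δ_{BB} + 1/k) = 0.066948 / (0.001091 + 0.000065) = 57.9 kN.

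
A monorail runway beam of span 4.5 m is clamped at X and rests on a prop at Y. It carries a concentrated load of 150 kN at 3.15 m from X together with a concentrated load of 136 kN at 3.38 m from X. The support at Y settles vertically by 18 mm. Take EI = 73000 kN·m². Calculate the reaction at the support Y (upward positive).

R_Y = 127.5 kN

Remove the prop at Y; the released (primary) structure is a cantilever built in at X.
Free-end deflection of the primary structure under the applied loading (downward +):
  point load 150 at a = 3.15: Pa²(3L − a)/(6EI) = 2567/EI
  point load 136 at a = 3.38: Pa²(3L − a)/(6EI) = 2621/EI
  δ_0 = 5188/EI
Flexibility coefficient — unit upward force at Y: δ_{YY} = L³/(3EI) = 30.38/EI.
With EI = 73000 kN·m²: δ_0 = 0.071069 m and δ_{YY} = 0.000416 m/kN.
Compatibility — the beam at Y must follow the support down by 0.018 m: δ_0 − R_Y·δ_{YY} = 0.018, so R_Y = (0.071069 − 0.018)/0.000416 = 127.5 kN.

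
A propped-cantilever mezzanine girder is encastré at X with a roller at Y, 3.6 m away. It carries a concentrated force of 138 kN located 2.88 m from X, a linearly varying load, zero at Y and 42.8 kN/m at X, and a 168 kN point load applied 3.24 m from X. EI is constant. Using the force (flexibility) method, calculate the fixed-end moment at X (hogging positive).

Take the reaction at Y as the redundant and release it; the primary structure is a cantilever fixed at X.
Primary-structure tip deflection at Y by superposition:
  point load 138 at a = 2.88: Pa²(3L − a)/(6EI) = 1511/EI
  triangular load, peak 42.8 at the fixed end: w₀L⁴/(30EI) = 239.6/EI
  point load 168 at a = 3.24: Pa²(3L − a)/(6EI) = 2222/EI
  δ_0 = 3973/EI
Flexibility coefficient — unit upward force at Y: δ_{YY} = L³/(3EI) = 15.55/EI.
The prop prevents deflection at Y: R_Y = δ_0/δ_{YY} = 3973/15.55 = 255.4 kN.
Moment equilibrium about X: M_X = Σ(load moments about X) − R_Y·L = 1034 − 255.4×3.6 = 114.6 kN·m.

M_X = 114.6 kN·m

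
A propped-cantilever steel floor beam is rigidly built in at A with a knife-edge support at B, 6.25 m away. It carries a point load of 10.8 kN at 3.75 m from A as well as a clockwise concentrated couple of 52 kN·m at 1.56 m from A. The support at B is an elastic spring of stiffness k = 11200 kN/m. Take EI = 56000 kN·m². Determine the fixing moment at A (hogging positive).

M_A = 32.92 kN·m

Remove the prop at B; the released (primary) structure is a cantilever built in at A.
Downward deflection at the released point B due to the loads:
  point load 10.8 at a = 3.75: Pa²(3L − a)/(6EI) = 379.7/EI
  clockwise couple 52 at a = 1.56: M₀a(2L − a)/(2EI) = 443.7/EI
  δ_0 = 823.4/EI
Tip deflection under a unit load at B: L³/(3EI) = 81.38/EI.
With EI = 56000 kN·m²: δ_0 = 0.014704 m and δ_{BB} = 0.001453 m/kN.
Compatibility — the spring shortens by R_B/k under the reaction it provides: δ_0 − R_B·δ_{BB} = R_B/k. With 1/k = 0.000089 m/kN, R_B = δ_0 / (δ_{BB} + 1/k) = 0.014704 / (0.001453 + 0.000089) = 9.532 kN.
Moment equilibrium about A: M_A = Σ(load moments about A) − R_B·L = 92.5 − 9.532×6.25 = 32.92 kN·m.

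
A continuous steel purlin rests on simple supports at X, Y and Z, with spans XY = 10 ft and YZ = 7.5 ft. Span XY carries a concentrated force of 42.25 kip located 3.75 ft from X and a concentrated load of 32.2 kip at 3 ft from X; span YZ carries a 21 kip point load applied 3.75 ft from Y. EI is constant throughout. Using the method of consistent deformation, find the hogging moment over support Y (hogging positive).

Insert a hinge at Y; M_Y is the redundant, and each span becomes simply supported.
End slopes at the hinge Y, treating each span as simply supported:
  span XY: point load 42.25 at a = 3.75: Pab(L + a)/(6LEI) = 226.9/EI
  span XY: point load 32.2 at a = 3: Pab(L + a)/(6LEI) = 146.5/EI
  span YZ: point load 21 at a = 3.75: Pab(L + b)/(6LEI) = 73.83/EI
  relative rotation θ_0 = (373.4 + 73.83)/EI = 447.3/EI
A unit hogging moment at Y produces rotation L₁/(3EI) + L₂/(3EI) = 5.833/EI.
Compatibility: M_Y·(L₁+L₂)/(3EI) = θ_0, giving M_Y = 76.67 kip·ft (hogging).

M_Y = 76.67 kip·ft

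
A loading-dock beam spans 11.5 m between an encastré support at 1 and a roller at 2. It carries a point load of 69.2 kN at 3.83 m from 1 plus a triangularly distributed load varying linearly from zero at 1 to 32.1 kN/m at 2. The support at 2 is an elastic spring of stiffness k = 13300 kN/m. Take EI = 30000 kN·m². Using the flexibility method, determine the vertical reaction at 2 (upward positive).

R_2 = 111.3 kN

Choose R_2 as the redundant. The primary structure is the cantilever fixed at 1.
Primary-structure tip deflection at 2 by superposition:
  point load 69.2 at a = 3.83: Pa²(3L − a)/(6EI) = 5189/EI
  triangular load, peak 32.1 at the free end: 11w₀L⁴/(120EI) = 51465/EI
  δ_0 = 56653/EI
Flexibility coefficient — unit upward force at 2: δ_{22} = L³/(3EI) = 507/EI.
With EI = 30000 kN·m²: δ_0 = 1.8884 m and δ_{22} = 0.016899 m/kN.
Compatibility — the spring shortens by R_2/k under the reaction it provides: δ_0 − R_2·δ_{22} = R_2/k. With 1/k = 0.000075 m/kN, R_2 = δ_0 / (δ_{22} + 1/k) = 1.8884 / (0.016899 + 0.000075) = 111.3 kN.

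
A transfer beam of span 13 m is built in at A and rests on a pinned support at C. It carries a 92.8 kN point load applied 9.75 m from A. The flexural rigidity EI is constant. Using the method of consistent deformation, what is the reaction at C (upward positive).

Remove the prop at C; the released (primary) structure is a cantilever built in at A.
Deflection at C on the released cantilever, summing each load's contribution:
  point load 92.8 at a = 9.75: Pa²(3L − a)/(6EI) = 43006/EI
Tip deflection under a unit load at C: L³/(3EI) = 732.3/EI.
The prop prevents deflection at C: R_C = δ_0/δ_{CC} = 43006/732.3 = 58.73 kN.

R_C = 58.73 kN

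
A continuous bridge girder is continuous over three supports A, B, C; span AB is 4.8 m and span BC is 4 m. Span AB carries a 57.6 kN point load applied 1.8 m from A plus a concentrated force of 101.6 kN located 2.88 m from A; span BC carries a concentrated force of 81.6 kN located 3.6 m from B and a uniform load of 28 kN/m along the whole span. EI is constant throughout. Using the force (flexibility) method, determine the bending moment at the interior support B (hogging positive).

M_B = 108.2 kN·m

Release continuity at B by inserting a hinge; the redundant is the internal moment M_B. The primary structure is two simply-supported spans AB and BC.
End slopes at the hinge B, treating each span as simply supported:
  span AB: point load 57.6 at a = 1.8: Pab(L + a)/(6LEI) = 71.28/EI
  span AB: point load 101.6 at a = 2.88: Pab(L + a)/(6LEI) = 149.8/EI
  span BC: point load 81.6 at a = 3.6: Pab(L + b)/(6LEI) = 21.54/EI
  span BC: UDL 28: wL³/(24EI) = 74.67/EI
  relative rotation θ_0 = (221.1 + 96.21)/EI = 317.3/EI
A unit hogging moment at B produces rotation L₁/(3EI) + L₂/(3EI) = 2.933/EI.
Slope continuity at B: θ_0 = M_B·2.933/EI, so M_B = 317.3/2.933 = 108.2 kN·m (hogging).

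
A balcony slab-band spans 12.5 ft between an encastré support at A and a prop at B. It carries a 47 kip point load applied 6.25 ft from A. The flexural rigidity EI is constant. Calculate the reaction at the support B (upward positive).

R_B = 14.69 kip

Take the reaction at B as the redundant and release it; the primary structure is a cantilever fixed at A.
Primary-structure tip deflection at B by superposition:
  point load 47 at a = 6.25: Pa²(3L − a)/(6EI) = 9562/EI
Flexibility coefficient — unit upward force at B: δ_{BB} = L³/(3EI) = 651/EI.
Compatibility at B: δ_0 − R_B·δ_{BB} = 0, so R_B = 9562/651 = 14.69 kip.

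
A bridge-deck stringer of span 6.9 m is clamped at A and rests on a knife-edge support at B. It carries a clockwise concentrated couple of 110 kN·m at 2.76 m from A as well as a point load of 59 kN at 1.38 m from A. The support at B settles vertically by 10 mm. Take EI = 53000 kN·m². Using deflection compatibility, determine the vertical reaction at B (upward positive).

Take the reaction at B as the redundant and release it; the primary structure is a cantilever fixed at A.
Primary-structure tip deflection at B by superposition:
  clockwise couple 110 at a = 2.76: M₀a(2L − a)/(2EI) = 1676/EI
  point load 59 at a = 1.38: Pa²(3L − a)/(6EI) = 361.8/EI
  δ_0 = 2038/EI
Flexibility coefficient — unit upward force at B: δ_{BB} = L³/(3EI) = 109.5/EI.
With EI = 53000 kN·m²: δ_0 = 0.038447 m and δ_{BB} = 0.002066 m/kN.
Compatibility — the beam at B must follow the support down by 0.01 m: δ_0 − R_B·δ_{BB} = 0.01, so R_B = (0.038447 − 0.01)/0.002066 = 13.77 kN.

R_B = 13.77 kN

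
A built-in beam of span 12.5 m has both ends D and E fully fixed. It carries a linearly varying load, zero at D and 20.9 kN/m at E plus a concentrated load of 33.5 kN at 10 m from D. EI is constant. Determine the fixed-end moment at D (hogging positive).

M_D = 122.3 kN·m

Take the two fixed-end moments M_D, M_E as redundants; the released structure is the simple span DE.
Simple-span end rotations at D and E under the given loads:
  at D: triangular load, peak 20.9: 7w₀L³/(360EI) = 793.7/EI
  at E: triangular load, peak 20.9: w₀L³/(45EI) = 907.1/EI
  at D: point load 33.5 at a = 10: Pab(L + b)/(6LEI) = 167.5/EI
  at E: point load 33.5 at a = 10: Pab(L + a)/(6LEI) = 251.2/EI
  θ_D0 = 961.2/EI,  θ_E0 = 1158/EI
Flexibility coefficients: a unit moment at one end gives L/(3EI) there and L/(6EI) at the far end, so f₁₁ = f₂₂ = 4.167/EI and f₁₂ = f₂₁ = 2.083/EI.
Compatibility — zero rotation at each built-in end:
  4.167 M_D + 2.083 M_E = 961.2
  2.083 M_D + 4.167 M_E = 1158
Solving the pair gives M_D = 122.3 kN·m and M_E = 216.9 kN·m (hogging).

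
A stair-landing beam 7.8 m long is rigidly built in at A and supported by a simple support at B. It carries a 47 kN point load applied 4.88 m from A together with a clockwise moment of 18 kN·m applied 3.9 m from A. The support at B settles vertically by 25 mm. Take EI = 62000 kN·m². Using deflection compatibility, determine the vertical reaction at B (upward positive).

Release the roller at B. Primary structure: cantilever fixed at A.
Downward deflection at the released point B due to the loads:
  point load 47 at a = 4.88: Pa²(3L − a)/(6EI) = 3455/EI
  clockwise couple 18 at a = 3.9: M₀a(2L − a)/(2EI) = 410.7/EI
  δ_0 = 3866/EI
Flexibility coefficient — unit upward force at B: δ_{BB} = L³/(3EI) = 158.2/EI.
With EI = 62000 kN·m²: δ_0 = 0.062347 m and δ_{BB} = 0.002551 m/kN.
Compatibility — the beam at B must follow the support down by 0.025 m: δ_0 − R_B·δ_{BB} = 0.025, so R_B = (0.062347 − 0.025)/0.002551 = 14.64 kN.

R_B = 14.64 kN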